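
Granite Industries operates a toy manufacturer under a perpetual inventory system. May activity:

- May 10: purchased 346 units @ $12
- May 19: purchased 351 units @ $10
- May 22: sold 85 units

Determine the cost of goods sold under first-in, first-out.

May 22, 85 sold [FIFO — oldest first]: 85 @ $12 = $1,020
Ending inventory: 261 @ $12 + 351 @ $10 = $6,642
Check: goods available $7,662 = COGS $1,020 + ending $6,642

COGS = $1,020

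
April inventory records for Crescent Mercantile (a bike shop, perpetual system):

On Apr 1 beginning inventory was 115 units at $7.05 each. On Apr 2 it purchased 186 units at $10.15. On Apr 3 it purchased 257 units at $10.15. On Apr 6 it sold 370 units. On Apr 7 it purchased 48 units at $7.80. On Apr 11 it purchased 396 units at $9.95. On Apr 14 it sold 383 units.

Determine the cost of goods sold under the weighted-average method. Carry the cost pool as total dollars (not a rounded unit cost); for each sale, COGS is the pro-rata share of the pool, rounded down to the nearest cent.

After Apr 1: 115 on hand, pool $810.75 (≈ $7.0500 each)
After Apr 2: 301 on hand, pool $2,698.65 (≈ $8.9656 each)
After Apr 3: 558 on hand, pool $5,307.20 (≈ $9.5111 each)
Apr 6, sell 370: 370/558 × $5,307.20 → $3,519.11
After Apr 7: 236 on hand, pool $2,162.49 (≈ $9.1631 each)
After Apr 11: 632 on hand, pool $6,102.69 (≈ $9.6562 each)
Apr 14, sell 383: 383/632 × $6,102.69 → $3,698.30
Total COGS = $3,519.11 + $3,698.30 = $7,217.41
Ending inventory (cost pool remaining) = $2,404.39

COGS = $7,217.41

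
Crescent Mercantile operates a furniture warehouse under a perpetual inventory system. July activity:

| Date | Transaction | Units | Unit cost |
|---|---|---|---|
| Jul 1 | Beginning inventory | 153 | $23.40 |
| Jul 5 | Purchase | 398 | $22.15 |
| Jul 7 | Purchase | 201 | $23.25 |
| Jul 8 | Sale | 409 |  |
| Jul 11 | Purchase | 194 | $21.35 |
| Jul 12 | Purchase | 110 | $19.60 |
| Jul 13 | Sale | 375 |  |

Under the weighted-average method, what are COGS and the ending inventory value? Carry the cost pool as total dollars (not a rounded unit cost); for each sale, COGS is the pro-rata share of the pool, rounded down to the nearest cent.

After Jul 1: 153 on hand, pool $3,580.20 (≈ $23.4000 each)
After Jul 5: 551 on hand, pool $12,395.90 (≈ $22.4971 each)
After Jul 7: 752 on hand, pool $17,069.15 (≈ $22.6983 each)
Jul 8, sell 409: 409/752 × $17,069.15 → $9,283.62
After Jul 11: 537 on hand, pool $11,927.43 (≈ $22.2112 each)
After Jul 12: 647 on hand, pool $14,083.43 (≈ $21.7673 each)
Jul 13, sell 375: 375/647 × $14,083.43 → $8,162.72
Total COGS = $9,283.62 + $8,162.72 = $17,446.34
Ending inventory (cost pool remaining) = $5,920.71
Check: goods available $23,367.05 = COGS $17,446.34 + ending $5,920.71

COGS = $17,446.34; ending inventory = $5,920.71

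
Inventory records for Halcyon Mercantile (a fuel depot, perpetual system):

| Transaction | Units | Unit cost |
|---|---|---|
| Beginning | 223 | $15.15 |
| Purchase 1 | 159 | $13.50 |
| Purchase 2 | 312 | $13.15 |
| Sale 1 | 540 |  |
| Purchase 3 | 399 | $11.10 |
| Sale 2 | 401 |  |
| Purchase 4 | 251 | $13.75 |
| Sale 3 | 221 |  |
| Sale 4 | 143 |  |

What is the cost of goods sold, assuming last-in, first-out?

COGS = $16,917.05

Sale 1 (540) [LIFO — newest first]: 312 @ $13.15 + 159 @ $13.50 + 69 @ $15.15 = $7,294.65
Sale 2 (401) [LIFO — newest first]: 399 @ $11.10 + 2 @ $15.15 = $4,459.20
Sale 3 (221) [LIFO — newest first]: 221 @ $13.75 = $3,038.75
Sale 4 (143) [LIFO — newest first]: 30 @ $13.75 + 113 @ $15.15 = $2,124.45
Total COGS = $7,294.65 + $4,459.20 + $3,038.75 + $2,124.45 = $16,917.05
Ending inventory: 39 @ $15.15 = $590.85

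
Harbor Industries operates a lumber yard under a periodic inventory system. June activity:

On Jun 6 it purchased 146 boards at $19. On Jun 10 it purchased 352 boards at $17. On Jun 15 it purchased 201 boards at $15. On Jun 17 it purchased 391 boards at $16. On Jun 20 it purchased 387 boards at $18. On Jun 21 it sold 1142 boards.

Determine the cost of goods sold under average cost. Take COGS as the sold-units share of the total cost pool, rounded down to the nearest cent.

COGS = $19,325.85

Jun 21, sell 1142: 1142/1477 × $24,995.00 → $19,325.85
Ending inventory (cost pool remaining) = $5,669.15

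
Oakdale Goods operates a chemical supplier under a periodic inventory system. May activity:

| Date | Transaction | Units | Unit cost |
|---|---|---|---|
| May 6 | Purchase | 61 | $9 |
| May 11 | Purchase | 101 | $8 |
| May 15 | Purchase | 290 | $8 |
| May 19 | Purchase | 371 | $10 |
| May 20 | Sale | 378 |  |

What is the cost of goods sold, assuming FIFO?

COGS = $3,085

May 20, 378 sold [FIFO — oldest first]: 61 @ $9 + 101 @ $8 + 216 @ $8 = $3,085
Ending inventory: 74 @ $8 + 371 @ $10 = $4,302
Check: goods available $7,387 = COGS $3,085 + ending $4,302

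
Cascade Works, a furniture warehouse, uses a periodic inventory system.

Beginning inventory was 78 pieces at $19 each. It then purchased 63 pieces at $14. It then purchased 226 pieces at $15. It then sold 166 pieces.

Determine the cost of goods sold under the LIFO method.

Sale 1 (166) [LIFO — newest first]: 166 @ $15 = $2,490
Ending inventory: 78 @ $19 + 63 @ $14 + 60 @ $15 = $3,264

COGS = $2,490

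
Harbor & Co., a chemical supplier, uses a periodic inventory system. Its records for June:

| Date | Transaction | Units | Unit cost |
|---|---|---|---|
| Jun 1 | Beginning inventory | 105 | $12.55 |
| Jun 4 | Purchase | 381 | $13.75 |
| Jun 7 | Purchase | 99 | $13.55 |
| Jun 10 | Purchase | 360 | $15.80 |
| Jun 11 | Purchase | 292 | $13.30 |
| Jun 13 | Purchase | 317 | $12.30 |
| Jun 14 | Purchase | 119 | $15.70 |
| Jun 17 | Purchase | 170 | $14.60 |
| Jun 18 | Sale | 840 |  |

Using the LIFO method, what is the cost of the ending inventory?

Ending inventory = $14,357.35

Jun 18, 840 sold [LIFO — newest first]: 170 @ $14.60 + 119 @ $15.70 + 317 @ $12.30 + 234 @ $13.30 = $11,361.60
Ending inventory: 105 @ $12.55 + 381 @ $13.75 + 99 @ $13.55 + 360 @ $15.80 + 58 @ $13.30 = $14,357.35
Check: goods available $25,718.95 = COGS $11,361.60 + ending $14,357.35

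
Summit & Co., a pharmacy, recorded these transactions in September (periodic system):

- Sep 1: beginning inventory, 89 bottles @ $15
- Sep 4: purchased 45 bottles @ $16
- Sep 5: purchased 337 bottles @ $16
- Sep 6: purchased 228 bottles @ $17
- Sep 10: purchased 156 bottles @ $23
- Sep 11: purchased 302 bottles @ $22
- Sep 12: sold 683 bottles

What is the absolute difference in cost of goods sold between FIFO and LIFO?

$3,006

FIFO COGS: 89 @ $15 + 45 @ $16 + 337 @ $16 + 212 @ $17 = $11,051
LIFO COGS: 302 @ $22 + 156 @ $23 + 225 @ $17 = $14,057
Difference = |$11,051 − $14,057| = $3,006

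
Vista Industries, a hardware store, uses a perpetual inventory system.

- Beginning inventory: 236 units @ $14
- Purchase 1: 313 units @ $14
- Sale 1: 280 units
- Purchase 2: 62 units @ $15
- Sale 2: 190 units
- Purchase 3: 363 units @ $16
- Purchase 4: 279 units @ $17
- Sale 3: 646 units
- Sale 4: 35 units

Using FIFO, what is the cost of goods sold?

Sale 1 (280) [FIFO — oldest first]: 236 @ $14 + 44 @ $14 = $3,920
Sale 2 (190) [FIFO — oldest first]: 190 @ $14 = $2,660
Sale 3 (646) [FIFO — oldest first]: 79 @ $14 + 62 @ $15 + 363 @ $16 + 142 @ $17 = $10,258
Sale 4 (35) [FIFO — oldest first]: 35 @ $17 = $595
Total COGS = $3,920 + $2,660 + $10,258 + $595 = $17,433
Ending inventory: 102 @ $17 = $1,734

COGS = $17,433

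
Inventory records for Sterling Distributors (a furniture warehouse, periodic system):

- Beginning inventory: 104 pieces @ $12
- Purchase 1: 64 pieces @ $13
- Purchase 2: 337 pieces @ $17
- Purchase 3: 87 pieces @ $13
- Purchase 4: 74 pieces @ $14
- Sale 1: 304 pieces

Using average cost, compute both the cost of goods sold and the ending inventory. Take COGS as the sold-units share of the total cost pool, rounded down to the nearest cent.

Sale 1, sell 304: 304/666 × $9,976.00 → $4,553.60
Ending inventory (cost pool remaining) = $5,422.40
Check: goods available $9,976.00 = COGS $4,553.60 + ending $5,422.40

COGS = $4,553.60; ending inventory = $5,422.40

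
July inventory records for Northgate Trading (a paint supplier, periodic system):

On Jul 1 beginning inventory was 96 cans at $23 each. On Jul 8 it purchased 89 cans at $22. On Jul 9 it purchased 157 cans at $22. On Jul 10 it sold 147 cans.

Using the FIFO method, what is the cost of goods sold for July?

Jul 10, 147 sold [FIFO — oldest first]: 96 @ $23 + 51 @ $22 = $3,330
Ending inventory: 38 @ $22 + 157 @ $22 = $4,290
Check: goods available $7,620 = COGS $3,330 + ending $4,290

COGS = $3,330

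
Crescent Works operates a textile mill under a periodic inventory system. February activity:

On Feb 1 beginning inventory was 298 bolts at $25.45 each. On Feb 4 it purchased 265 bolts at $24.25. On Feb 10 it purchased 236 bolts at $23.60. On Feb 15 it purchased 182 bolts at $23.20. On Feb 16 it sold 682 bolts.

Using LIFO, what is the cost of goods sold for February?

Feb 16, 682 sold [LIFO — newest first]: 182 @ $23.20 + 236 @ $23.60 + 264 @ $24.25 = $16,194.00
Ending inventory: 298 @ $25.45 + 1 @ $24.25 = $7,608.35

COGS = $16,194.00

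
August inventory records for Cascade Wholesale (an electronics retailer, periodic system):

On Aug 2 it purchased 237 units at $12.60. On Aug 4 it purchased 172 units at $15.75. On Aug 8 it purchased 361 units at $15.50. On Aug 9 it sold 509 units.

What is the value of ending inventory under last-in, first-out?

Aug 9, 509 sold [LIFO — newest first]: 361 @ $15.50 + 148 @ $15.75 = $7,926.50
Ending inventory: 237 @ $12.60 + 24 @ $15.75 = $3,364.20

Ending inventory = $3,364.20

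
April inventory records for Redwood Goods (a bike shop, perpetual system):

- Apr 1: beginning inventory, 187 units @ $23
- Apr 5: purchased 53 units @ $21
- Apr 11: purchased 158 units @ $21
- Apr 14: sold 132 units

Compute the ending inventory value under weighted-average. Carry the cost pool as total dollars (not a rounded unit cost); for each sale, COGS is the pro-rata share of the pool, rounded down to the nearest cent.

After Apr 1: 187 on hand, pool $4,301.00 (≈ $23.0000 each)
After Apr 5: 240 on hand, pool $5,414.00 (≈ $22.5583 each)
After Apr 11: 398 on hand, pool $8,732.00 (≈ $21.9397 each)
Apr 14, sell 132: 132/398 × $8,732.00 → $2,896.04
Ending inventory (cost pool remaining) = $5,835.96

Ending inventory = $5,835.96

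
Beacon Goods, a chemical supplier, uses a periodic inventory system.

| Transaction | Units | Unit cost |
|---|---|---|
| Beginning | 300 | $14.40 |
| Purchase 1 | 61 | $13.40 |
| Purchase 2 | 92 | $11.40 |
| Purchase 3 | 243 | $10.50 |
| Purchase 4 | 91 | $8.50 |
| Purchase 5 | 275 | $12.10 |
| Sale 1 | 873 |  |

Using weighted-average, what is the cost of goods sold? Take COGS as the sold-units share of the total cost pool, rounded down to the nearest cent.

COGS = $10,553.84

Sale 1, sell 873: 873/1062 × $12,838.70 → $10,553.84
Ending inventory (cost pool remaining) = $2,284.86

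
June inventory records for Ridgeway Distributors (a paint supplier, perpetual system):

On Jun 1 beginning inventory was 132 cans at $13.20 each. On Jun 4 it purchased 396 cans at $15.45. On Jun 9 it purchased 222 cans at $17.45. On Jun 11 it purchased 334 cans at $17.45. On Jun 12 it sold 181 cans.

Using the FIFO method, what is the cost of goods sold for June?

COGS = $2,499.45

Jun 12, 181 sold [FIFO — oldest first]: 132 @ $13.20 + 49 @ $15.45 = $2,499.45
Ending inventory: 347 @ $15.45 + 222 @ $17.45 + 334 @ $17.45 = $15,063.35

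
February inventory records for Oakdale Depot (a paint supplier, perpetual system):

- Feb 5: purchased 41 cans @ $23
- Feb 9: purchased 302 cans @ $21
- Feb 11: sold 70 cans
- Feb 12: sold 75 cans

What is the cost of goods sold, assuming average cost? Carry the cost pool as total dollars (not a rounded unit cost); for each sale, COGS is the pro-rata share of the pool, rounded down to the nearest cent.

COGS = $3,079.66

After Feb 5: 41 on hand, pool $943.00 (≈ $23.0000 each)
After Feb 9: 343 on hand, pool $7,285.00 (≈ $21.2391 each)
Feb 11, sell 70: 70/343 × $7,285.00 → $1,486.73
Feb 12, sell 75: 75/273 × $5,798.27 → $1,592.93
Total COGS = $1,486.73 + $1,592.93 = $3,079.66
Ending inventory (cost pool remaining) = $4,205.34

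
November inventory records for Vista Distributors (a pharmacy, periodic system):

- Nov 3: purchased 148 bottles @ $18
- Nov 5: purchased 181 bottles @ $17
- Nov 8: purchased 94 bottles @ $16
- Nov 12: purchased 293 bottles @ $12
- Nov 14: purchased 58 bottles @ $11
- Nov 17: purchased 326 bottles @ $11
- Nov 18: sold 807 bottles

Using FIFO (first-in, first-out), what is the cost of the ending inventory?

Ending inventory = $3,223

Nov 18, 807 sold [FIFO — oldest first]: 148 @ $18 + 181 @ $17 + 94 @ $16 + 293 @ $12 + 58 @ $11 + 33 @ $11 = $11,762
Ending inventory: 293 @ $11 = $3,223
Check: goods available $14,985 = COGS $11,762 + ending $3,223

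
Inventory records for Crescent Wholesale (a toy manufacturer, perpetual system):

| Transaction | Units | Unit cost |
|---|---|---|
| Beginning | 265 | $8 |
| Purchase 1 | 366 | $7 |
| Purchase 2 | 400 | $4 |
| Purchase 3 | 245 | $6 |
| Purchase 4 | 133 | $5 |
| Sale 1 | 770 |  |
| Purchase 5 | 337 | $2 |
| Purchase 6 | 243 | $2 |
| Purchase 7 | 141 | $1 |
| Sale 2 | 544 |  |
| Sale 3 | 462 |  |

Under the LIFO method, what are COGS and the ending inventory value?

Sale 1 (770) [LIFO — newest first]: 133 @ $5 + 245 @ $6 + 392 @ $4 = $3,703
Sale 2 (544) [LIFO — newest first]: 141 @ $1 + 243 @ $2 + 160 @ $2 = $947
Sale 3 (462) [LIFO — newest first]: 177 @ $2 + 8 @ $4 + 277 @ $7 = $2,325
Total COGS = $3,703 + $947 + $2,325 = $6,975
Ending inventory: 265 @ $8 + 89 @ $7 = $2,743
Check: goods available $9,718 = COGS $6,975 + ending $2,743

COGS = $6,975; ending inventory = $2,743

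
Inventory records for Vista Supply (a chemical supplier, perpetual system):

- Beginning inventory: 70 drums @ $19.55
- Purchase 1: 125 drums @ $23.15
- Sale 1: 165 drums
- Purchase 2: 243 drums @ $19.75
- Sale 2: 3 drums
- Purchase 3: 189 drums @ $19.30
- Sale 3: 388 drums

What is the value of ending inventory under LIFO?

Ending inventory = $1,396.25

Sale 1 (165) [LIFO — newest first]: 125 @ $23.15 + 40 @ $19.55 = $3,675.75
Sale 2 (3) [LIFO — newest first]: 3 @ $19.75 = $59.25
Sale 3 (388) [LIFO — newest first]: 189 @ $19.30 + 199 @ $19.75 = $7,577.95
Total COGS = $3,675.75 + $59.25 + $7,577.95 = $11,312.95
Ending inventory: 30 @ $19.55 + 41 @ $19.75 = $1,396.25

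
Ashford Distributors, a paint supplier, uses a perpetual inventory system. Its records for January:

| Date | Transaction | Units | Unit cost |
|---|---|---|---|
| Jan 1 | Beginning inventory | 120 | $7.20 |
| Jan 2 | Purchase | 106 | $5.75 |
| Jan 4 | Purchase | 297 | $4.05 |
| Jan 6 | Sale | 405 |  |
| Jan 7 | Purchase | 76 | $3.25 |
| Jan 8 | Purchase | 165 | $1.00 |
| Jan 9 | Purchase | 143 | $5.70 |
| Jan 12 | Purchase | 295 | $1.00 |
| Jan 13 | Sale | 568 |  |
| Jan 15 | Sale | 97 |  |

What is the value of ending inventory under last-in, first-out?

Jan 6, 405 sold [LIFO — newest first]: 297 @ $4.05 + 106 @ $5.75 + 2 @ $7.20 = $1,826.75
Jan 13, 568 sold [LIFO — newest first]: 295 @ $1.00 + 143 @ $5.70 + 130 @ $1.00 = $1,240.10
Jan 15, 97 sold [LIFO — newest first]: 35 @ $1.00 + 62 @ $3.25 = $236.50
Total COGS = $1,826.75 + $1,240.10 + $236.50 = $3,303.35
Ending inventory: 118 @ $7.20 + 14 @ $3.25 = $895.10

Ending inventory = $895.10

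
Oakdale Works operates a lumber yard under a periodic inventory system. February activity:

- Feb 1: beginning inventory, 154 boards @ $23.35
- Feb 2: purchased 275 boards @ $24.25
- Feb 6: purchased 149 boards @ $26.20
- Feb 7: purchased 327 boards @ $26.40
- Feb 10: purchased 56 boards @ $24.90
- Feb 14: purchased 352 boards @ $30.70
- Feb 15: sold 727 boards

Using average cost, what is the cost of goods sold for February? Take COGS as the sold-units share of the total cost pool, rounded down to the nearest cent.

Feb 15, sell 727: 727/1313 × $35,002.05 → $19,380.41
Ending inventory (cost pool remaining) = $15,621.64
Check: goods available $35,002.05 = COGS $19,380.41 + ending $15,621.64

COGS = $19,380.41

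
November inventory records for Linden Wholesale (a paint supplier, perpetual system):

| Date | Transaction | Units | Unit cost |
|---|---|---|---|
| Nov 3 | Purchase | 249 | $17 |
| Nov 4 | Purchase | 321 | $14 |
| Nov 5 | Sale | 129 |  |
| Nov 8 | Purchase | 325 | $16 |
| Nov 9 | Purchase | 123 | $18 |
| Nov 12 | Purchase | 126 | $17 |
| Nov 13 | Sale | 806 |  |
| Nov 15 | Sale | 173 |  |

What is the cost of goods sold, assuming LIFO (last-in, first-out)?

Nov 5, 129 sold [LIFO — newest first]: 129 @ $14 = $1,806
Nov 13, 806 sold [LIFO — newest first]: 126 @ $17 + 123 @ $18 + 325 @ $16 + 192 @ $14 + 40 @ $17 = $12,924
Nov 15, 173 sold [LIFO — newest first]: 173 @ $17 = $2,941
Total COGS = $1,806 + $12,924 + $2,941 = $17,671
Ending inventory: 36 @ $17 = $612

COGS = $17,671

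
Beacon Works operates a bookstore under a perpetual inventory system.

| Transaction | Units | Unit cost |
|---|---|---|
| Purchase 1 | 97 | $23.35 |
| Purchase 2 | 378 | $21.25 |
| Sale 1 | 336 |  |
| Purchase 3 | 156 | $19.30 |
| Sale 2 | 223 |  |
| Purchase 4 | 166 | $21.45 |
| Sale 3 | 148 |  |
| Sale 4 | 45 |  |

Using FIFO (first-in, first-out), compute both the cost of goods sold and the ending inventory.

Sale 1 (336) [FIFO — oldest first]: 97 @ $23.35 + 239 @ $21.25 = $7,343.70
Sale 2 (223) [FIFO — oldest first]: 139 @ $21.25 + 84 @ $19.30 = $4,574.95
Sale 3 (148) [FIFO — oldest first]: 72 @ $19.30 + 76 @ $21.45 = $3,019.80
Sale 4 (45) [FIFO — oldest first]: 45 @ $21.45 = $965.25
Total COGS = $7,343.70 + $4,574.95 + $3,019.80 + $965.25 = $15,903.70
Ending inventory: 45 @ $21.45 = $965.25

COGS = $15,903.70; ending inventory = $965.25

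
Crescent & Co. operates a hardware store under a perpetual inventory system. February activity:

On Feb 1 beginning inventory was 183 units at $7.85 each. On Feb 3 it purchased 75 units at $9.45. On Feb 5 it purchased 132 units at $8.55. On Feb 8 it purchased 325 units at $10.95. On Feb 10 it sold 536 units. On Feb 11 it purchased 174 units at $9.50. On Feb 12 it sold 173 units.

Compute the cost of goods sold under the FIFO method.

COGS = $6,766.95

Feb 10, 536 sold [FIFO — oldest first]: 183 @ $7.85 + 75 @ $9.45 + 132 @ $8.55 + 146 @ $10.95 = $4,872.60
Feb 12, 173 sold [FIFO — oldest first]: 173 @ $10.95 = $1,894.35
Total COGS = $4,872.60 + $1,894.35 = $6,766.95
Ending inventory: 6 @ $10.95 + 174 @ $9.50 = $1,718.70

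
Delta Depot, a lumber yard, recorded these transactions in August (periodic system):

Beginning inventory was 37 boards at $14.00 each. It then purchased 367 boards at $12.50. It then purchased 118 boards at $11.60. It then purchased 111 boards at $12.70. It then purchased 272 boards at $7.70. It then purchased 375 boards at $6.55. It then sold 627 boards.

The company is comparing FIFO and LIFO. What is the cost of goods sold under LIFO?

COGS = $4,396.65

FIFO COGS: 37 @ $14.00 + 367 @ $12.50 + 118 @ $11.60 + 105 @ $12.70 = $7,807.80
LIFO COGS: 375 @ $6.55 + 252 @ $7.70 = $4,396.65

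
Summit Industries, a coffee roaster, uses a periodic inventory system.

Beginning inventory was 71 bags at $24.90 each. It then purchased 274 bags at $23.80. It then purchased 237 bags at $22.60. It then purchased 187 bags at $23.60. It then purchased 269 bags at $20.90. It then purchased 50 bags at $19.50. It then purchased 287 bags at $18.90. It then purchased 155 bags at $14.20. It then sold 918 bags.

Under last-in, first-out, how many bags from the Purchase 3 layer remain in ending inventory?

30

Sale 1 (918) [LIFO — newest first]: 155 @ $14.20 + 287 @ $18.90 + 50 @ $19.50 + 269 @ $20.90 + 157 @ $23.60 = $17,927.60
Ending inventory: 71 @ $24.90 + 274 @ $23.80 + 237 @ $22.60 + 30 @ $23.60 = $14,353.30
Check: goods available $32,280.90 = COGS $17,927.60 + ending $14,353.30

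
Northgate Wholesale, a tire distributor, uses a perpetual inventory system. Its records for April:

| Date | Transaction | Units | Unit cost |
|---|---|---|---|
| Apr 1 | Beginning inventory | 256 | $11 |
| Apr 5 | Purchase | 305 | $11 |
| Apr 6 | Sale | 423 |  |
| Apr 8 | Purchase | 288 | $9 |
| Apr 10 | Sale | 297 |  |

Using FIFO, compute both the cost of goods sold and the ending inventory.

Apr 6, 423 sold [FIFO — oldest first]: 256 @ $11 + 167 @ $11 = $4,653
Apr 10, 297 sold [FIFO — oldest first]: 138 @ $11 + 159 @ $9 = $2,949
Total COGS = $4,653 + $2,949 = $7,602
Ending inventory: 129 @ $9 = $1,161

COGS = $7,602; ending inventory = $1,161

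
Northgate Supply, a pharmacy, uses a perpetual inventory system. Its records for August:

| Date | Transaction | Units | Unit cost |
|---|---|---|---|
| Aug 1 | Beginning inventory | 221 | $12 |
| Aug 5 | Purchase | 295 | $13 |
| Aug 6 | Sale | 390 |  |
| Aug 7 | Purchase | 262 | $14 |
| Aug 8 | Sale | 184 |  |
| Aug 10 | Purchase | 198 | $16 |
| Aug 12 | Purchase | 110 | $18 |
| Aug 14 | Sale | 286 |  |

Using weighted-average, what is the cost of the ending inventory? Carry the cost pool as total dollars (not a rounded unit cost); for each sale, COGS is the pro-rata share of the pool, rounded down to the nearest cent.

After Aug 1: 221 on hand, pool $2,652.00 (≈ $12.0000 each)
After Aug 5: 516 on hand, pool $6,487.00 (≈ $12.5717 each)
Aug 6, sell 390: 390/516 × $6,487.00 → $4,902.96
After Aug 7: 388 on hand, pool $5,252.04 (≈ $13.5362 each)
Aug 8, sell 184: 184/388 × $5,252.04 → $2,490.65
After Aug 10: 402 on hand, pool $5,929.39 (≈ $14.7497 each)
After Aug 12: 512 on hand, pool $7,909.39 (≈ $15.4480 each)
Aug 14, sell 286: 286/512 × $7,909.39 → $4,418.13
Total COGS = $4,902.96 + $2,490.65 + $4,418.13 = $11,811.74
Ending inventory (cost pool remaining) = $3,491.26

Ending inventory = $3,491.26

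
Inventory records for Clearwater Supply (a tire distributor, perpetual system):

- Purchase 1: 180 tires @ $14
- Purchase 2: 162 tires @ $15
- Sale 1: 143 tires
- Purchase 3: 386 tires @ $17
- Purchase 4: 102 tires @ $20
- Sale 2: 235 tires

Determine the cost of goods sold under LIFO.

Sale 1 (143) [LIFO — newest first]: 143 @ $15 = $2,145
Sale 2 (235) [LIFO — newest first]: 102 @ $20 + 133 @ $17 = $4,301
Total COGS = $2,145 + $4,301 = $6,446
Ending inventory: 180 @ $14 + 19 @ $15 + 253 @ $17 = $7,106

COGS = $6,446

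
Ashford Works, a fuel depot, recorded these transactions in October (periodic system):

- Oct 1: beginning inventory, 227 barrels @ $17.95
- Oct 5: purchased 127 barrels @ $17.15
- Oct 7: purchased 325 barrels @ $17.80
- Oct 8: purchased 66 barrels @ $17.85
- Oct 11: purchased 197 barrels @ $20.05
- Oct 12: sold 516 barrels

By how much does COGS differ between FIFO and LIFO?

FIFO COGS: 227 @ $17.95 + 127 @ $17.15 + 162 @ $17.80 = $9,136.30
LIFO COGS: 197 @ $20.05 + 66 @ $17.85 + 253 @ $17.80 = $9,631.35
Difference = |$9,136.30 − $9,631.35| = $495.05

$495.05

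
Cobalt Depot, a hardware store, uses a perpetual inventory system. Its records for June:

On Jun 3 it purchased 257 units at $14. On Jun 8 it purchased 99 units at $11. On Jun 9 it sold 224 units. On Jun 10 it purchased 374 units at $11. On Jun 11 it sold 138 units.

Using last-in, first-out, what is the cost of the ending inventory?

Jun 9, 224 sold [LIFO — newest first]: 99 @ $11 + 125 @ $14 = $2,839
Jun 11, 138 sold [LIFO — newest first]: 138 @ $11 = $1,518
Total COGS = $2,839 + $1,518 = $4,357
Ending inventory: 132 @ $14 + 236 @ $11 = $4,444

Ending inventory = $4,444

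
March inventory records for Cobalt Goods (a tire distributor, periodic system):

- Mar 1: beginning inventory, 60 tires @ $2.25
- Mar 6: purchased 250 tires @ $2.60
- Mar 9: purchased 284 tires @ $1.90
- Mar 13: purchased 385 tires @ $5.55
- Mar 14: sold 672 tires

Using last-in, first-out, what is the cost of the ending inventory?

Ending inventory = $777.20

Mar 14, 672 sold [LIFO — newest first]: 385 @ $5.55 + 284 @ $1.90 + 3 @ $2.60 = $2,684.15
Ending inventory: 60 @ $2.25 + 247 @ $2.60 = $777.20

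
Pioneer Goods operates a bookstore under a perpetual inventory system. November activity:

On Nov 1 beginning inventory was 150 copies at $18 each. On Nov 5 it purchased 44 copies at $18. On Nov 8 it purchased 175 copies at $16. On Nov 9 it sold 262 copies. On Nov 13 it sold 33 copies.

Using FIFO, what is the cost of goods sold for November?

Nov 9, 262 sold [FIFO — oldest first]: 150 @ $18 + 44 @ $18 + 68 @ $16 = $4,580
Nov 13, 33 sold [FIFO — oldest first]: 33 @ $16 = $528
Total COGS = $4,580 + $528 = $5,108
Ending inventory: 74 @ $16 = $1,184

COGS = $5,108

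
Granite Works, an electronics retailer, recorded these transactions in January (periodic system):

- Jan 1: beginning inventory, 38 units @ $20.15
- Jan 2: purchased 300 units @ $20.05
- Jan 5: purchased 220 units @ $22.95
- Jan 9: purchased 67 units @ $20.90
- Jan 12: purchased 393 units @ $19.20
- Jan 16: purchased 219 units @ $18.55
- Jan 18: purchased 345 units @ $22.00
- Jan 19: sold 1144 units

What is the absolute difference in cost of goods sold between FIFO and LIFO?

FIFO COGS: 38 @ $20.15 + 300 @ $20.05 + 220 @ $22.95 + 67 @ $20.90 + 393 @ $19.20 + 126 @ $18.55 = $23,112.90
LIFO COGS: 345 @ $22.00 + 219 @ $18.55 + 393 @ $19.20 + 67 @ $20.90 + 120 @ $22.95 = $23,352.35
Difference = |$23,112.90 − $23,352.35| = $239.45

$239.45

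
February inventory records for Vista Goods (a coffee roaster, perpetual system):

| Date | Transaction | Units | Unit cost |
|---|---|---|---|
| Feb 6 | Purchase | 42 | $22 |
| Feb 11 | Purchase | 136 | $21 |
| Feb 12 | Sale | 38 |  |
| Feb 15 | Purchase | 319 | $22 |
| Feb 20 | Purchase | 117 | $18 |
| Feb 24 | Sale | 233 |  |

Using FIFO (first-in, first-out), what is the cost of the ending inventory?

Ending inventory = $7,078

Feb 12, 38 sold [FIFO — oldest first]: 38 @ $22 = $836
Feb 24, 233 sold [FIFO — oldest first]: 4 @ $22 + 136 @ $21 + 93 @ $22 = $4,990
Total COGS = $836 + $4,990 = $5,826
Ending inventory: 226 @ $22 + 117 @ $18 = $7,078
Check: goods available $12,904 = COGS $5,826 + ending $7,078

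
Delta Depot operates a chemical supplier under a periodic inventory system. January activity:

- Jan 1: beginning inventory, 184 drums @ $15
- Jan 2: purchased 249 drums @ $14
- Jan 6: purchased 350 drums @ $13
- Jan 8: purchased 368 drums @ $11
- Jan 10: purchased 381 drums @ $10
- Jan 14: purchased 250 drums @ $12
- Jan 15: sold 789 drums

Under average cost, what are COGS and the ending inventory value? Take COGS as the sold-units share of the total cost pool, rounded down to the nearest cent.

COGS = $9,587.54; ending inventory = $12,066.46

Jan 15, sell 789: 789/1782 × $21,654.00 → $9,587.54
Ending inventory (cost pool remaining) = $12,066.46
Check: goods available $21,654.00 = COGS $9,587.54 + ending $12,066.46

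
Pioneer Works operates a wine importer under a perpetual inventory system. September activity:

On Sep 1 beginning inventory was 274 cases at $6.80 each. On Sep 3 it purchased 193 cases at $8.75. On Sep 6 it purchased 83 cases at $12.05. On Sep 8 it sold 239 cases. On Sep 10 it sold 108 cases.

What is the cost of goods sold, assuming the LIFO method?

Sep 8, 239 sold [LIFO — newest first]: 83 @ $12.05 + 156 @ $8.75 = $2,365.15
Sep 10, 108 sold [LIFO — newest first]: 37 @ $8.75 + 71 @ $6.80 = $806.55
Total COGS = $2,365.15 + $806.55 = $3,171.70
Ending inventory: 203 @ $6.80 = $1,380.40

COGS = $3,171.70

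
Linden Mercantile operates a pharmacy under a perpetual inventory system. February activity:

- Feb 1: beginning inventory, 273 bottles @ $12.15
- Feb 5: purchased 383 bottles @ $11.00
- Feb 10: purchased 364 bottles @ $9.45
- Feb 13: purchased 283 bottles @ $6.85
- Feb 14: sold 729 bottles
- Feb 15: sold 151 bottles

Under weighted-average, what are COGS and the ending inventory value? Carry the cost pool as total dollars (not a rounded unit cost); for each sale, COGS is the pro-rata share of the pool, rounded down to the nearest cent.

After Feb 1: 273 on hand, pool $3,316.95 (≈ $12.1500 each)
After Feb 5: 656 on hand, pool $7,529.95 (≈ $11.4786 each)
After Feb 10: 1020 on hand, pool $10,969.75 (≈ $10.7547 each)
After Feb 13: 1303 on hand, pool $12,908.30 (≈ $9.9066 each)
Feb 14, sell 729: 729/1303 × $12,908.30 → $7,221.91
Feb 15, sell 151: 151/574 × $5,686.39 → $1,495.89
Total COGS = $7,221.91 + $1,495.89 = $8,717.80
Ending inventory (cost pool remaining) = $4,190.50
Check: goods available $12,908.30 = COGS $8,717.80 + ending $4,190.50

COGS = $8,717.80; ending inventory = $4,190.50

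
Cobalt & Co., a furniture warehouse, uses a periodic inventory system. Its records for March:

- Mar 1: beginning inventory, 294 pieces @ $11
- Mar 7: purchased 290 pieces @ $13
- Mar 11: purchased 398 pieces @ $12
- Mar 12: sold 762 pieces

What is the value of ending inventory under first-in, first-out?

Ending inventory = $2,640

Mar 12, 762 sold [FIFO — oldest first]: 294 @ $11 + 290 @ $13 + 178 @ $12 = $9,140
Ending inventory: 220 @ $12 = $2,640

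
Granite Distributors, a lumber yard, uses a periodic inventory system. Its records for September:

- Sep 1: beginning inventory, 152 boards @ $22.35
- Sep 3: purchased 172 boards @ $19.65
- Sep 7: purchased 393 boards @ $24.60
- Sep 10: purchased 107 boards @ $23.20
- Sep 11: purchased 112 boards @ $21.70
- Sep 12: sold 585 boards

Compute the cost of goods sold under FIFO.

Sep 12, 585 sold [FIFO — oldest first]: 152 @ $22.35 + 172 @ $19.65 + 261 @ $24.60 = $13,197.60
Ending inventory: 132 @ $24.60 + 107 @ $23.20 + 112 @ $21.70 = $8,160.00
Check: goods available $21,357.60 = COGS $13,197.60 + ending $8,160.00

COGS = $13,197.60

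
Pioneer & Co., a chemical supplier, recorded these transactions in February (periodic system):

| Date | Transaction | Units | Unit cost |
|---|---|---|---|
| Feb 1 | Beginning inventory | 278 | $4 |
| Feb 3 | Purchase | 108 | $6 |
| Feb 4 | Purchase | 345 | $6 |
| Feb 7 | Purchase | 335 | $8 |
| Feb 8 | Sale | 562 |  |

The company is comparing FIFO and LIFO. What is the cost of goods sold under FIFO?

COGS = $2,816

FIFO COGS: 278 @ $4 + 108 @ $6 + 176 @ $6 = $2,816
LIFO COGS: 335 @ $8 + 227 @ $6 = $4,042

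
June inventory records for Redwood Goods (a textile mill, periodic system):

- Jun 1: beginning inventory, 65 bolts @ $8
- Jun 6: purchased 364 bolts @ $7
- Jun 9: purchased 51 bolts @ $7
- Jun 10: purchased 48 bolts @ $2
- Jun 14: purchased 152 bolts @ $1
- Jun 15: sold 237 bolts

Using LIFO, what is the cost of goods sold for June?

Jun 15, 237 sold [LIFO — newest first]: 152 @ $1 + 48 @ $2 + 37 @ $7 = $507
Ending inventory: 65 @ $8 + 364 @ $7 + 14 @ $7 = $3,166
Check: goods available $3,673 = COGS $507 + ending $3,166

COGS = $507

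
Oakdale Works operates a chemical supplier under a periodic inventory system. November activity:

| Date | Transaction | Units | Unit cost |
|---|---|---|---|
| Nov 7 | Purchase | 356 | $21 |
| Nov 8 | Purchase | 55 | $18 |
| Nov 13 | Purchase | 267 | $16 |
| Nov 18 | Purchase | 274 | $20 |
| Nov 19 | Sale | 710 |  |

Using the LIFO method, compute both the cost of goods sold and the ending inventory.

COGS = $13,136; ending inventory = $5,082

Nov 19, 710 sold [LIFO — newest first]: 274 @ $20 + 267 @ $16 + 55 @ $18 + 114 @ $21 = $13,136
Ending inventory: 242 @ $21 = $5,082
Check: goods available $18,218 = COGS $13,136 + ending $5,082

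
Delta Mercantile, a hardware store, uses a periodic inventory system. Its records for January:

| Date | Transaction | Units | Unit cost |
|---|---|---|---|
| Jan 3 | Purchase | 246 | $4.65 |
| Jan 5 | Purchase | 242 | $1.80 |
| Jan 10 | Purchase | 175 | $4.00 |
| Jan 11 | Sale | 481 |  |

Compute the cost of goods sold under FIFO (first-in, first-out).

COGS = $1,566.90

Jan 11, 481 sold [FIFO — oldest first]: 246 @ $4.65 + 235 @ $1.80 = $1,566.90
Ending inventory: 7 @ $1.80 + 175 @ $4.00 = $712.60
Check: goods available $2,279.50 = COGS $1,566.90 + ending $712.60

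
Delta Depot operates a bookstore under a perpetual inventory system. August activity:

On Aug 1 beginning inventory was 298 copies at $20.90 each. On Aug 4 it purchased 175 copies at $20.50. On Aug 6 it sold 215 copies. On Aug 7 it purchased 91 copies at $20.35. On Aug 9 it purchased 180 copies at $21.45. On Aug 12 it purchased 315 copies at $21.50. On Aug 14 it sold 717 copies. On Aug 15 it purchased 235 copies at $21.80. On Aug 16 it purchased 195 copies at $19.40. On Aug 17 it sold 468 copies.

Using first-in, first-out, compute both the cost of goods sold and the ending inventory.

COGS = $29,480.45; ending inventory = $1,726.60

Aug 6, 215 sold [FIFO — oldest first]: 215 @ $20.90 = $4,493.50
Aug 14, 717 sold [FIFO — oldest first]: 83 @ $20.90 + 175 @ $20.50 + 91 @ $20.35 + 180 @ $21.45 + 188 @ $21.50 = $15,077.05
Aug 17, 468 sold [FIFO — oldest first]: 127 @ $21.50 + 235 @ $21.80 + 106 @ $19.40 = $9,909.90
Total COGS = $4,493.50 + $15,077.05 + $9,909.90 = $29,480.45
Ending inventory: 89 @ $19.40 = $1,726.60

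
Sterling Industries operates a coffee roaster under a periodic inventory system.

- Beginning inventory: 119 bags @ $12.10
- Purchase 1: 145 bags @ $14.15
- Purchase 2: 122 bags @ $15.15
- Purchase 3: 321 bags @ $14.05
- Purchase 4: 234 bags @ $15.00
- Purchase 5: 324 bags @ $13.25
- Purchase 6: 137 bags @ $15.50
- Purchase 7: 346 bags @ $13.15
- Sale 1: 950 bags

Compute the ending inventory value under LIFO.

Ending inventory = $11,215.00

Sale 1 (950) [LIFO — newest first]: 346 @ $13.15 + 137 @ $15.50 + 324 @ $13.25 + 143 @ $15.00 = $13,111.40
Ending inventory: 119 @ $12.10 + 145 @ $14.15 + 122 @ $15.15 + 321 @ $14.05 + 91 @ $15.00 = $11,215.00
Check: goods available $24,326.40 = COGS $13,111.40 + ending $11,215.00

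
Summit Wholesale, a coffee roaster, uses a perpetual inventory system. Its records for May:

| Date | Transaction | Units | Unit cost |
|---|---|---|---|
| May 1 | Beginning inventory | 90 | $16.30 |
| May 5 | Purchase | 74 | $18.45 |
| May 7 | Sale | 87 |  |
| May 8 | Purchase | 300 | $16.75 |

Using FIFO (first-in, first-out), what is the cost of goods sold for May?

COGS = $1,418.10

May 7, 87 sold [FIFO — oldest first]: 87 @ $16.30 = $1,418.10
Ending inventory: 3 @ $16.30 + 74 @ $18.45 + 300 @ $16.75 = $6,439.20
Check: goods available $7,857.30 = COGS $1,418.10 + ending $6,439.20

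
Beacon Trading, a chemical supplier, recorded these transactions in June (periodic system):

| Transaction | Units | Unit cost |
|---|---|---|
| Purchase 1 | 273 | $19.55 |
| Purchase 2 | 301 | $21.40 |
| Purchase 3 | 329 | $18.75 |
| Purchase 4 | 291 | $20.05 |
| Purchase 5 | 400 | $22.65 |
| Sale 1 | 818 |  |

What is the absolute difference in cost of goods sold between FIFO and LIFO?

FIFO COGS: 273 @ $19.55 + 301 @ $21.40 + 244 @ $18.75 = $16,353.55
LIFO COGS: 400 @ $22.65 + 291 @ $20.05 + 127 @ $18.75 = $17,275.80
Difference = |$16,353.55 − $17,275.80| = $922.25

$922.25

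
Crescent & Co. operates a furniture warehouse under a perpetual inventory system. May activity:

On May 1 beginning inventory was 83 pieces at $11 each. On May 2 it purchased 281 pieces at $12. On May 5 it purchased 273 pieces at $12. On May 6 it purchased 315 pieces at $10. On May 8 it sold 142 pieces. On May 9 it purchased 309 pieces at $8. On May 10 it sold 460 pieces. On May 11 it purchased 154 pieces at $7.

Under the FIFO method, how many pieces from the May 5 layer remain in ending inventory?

May 8, 142 sold [FIFO — oldest first]: 83 @ $11 + 59 @ $12 = $1,621
May 10, 460 sold [FIFO — oldest first]: 222 @ $12 + 238 @ $12 = $5,520
Total COGS = $1,621 + $5,520 = $7,141
Ending inventory: 35 @ $12 + 315 @ $10 + 309 @ $8 + 154 @ $7 = $7,120
Check: goods available $14,261 = COGS $7,141 + ending $7,120

35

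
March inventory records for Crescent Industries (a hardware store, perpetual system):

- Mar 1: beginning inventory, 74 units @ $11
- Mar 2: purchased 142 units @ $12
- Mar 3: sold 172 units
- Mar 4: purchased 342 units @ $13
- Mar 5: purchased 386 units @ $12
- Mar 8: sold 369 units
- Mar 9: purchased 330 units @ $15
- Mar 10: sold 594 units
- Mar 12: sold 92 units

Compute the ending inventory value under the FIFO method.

Mar 3, 172 sold [FIFO — oldest first]: 74 @ $11 + 98 @ $12 = $1,990
Mar 8, 369 sold [FIFO — oldest first]: 44 @ $12 + 325 @ $13 = $4,753
Mar 10, 594 sold [FIFO — oldest first]: 17 @ $13 + 386 @ $12 + 191 @ $15 = $7,718
Mar 12, 92 sold [FIFO — oldest first]: 92 @ $15 = $1,380
Total COGS = $1,990 + $4,753 + $7,718 + $1,380 = $15,841
Ending inventory: 47 @ $15 = $705

Ending inventory = $705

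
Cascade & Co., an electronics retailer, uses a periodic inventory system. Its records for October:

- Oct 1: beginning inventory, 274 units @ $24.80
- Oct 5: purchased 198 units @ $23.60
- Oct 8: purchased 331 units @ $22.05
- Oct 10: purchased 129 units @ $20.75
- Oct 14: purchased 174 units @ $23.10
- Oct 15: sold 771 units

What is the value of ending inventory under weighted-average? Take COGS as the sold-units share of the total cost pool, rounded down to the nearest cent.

Ending inventory = $7,712.49

Oct 15, sell 771: 771/1106 × $25,462.70 → $17,750.21
Ending inventory (cost pool remaining) = $7,712.49
Check: goods available $25,462.70 = COGS $17,750.21 + ending $7,712.49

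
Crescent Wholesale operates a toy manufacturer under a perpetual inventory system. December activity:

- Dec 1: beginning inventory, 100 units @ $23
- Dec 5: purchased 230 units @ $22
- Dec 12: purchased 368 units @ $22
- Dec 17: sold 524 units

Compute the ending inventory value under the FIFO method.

Dec 17, 524 sold [FIFO — oldest first]: 100 @ $23 + 230 @ $22 + 194 @ $22 = $11,628
Ending inventory: 174 @ $22 = $3,828

Ending inventory = $3,828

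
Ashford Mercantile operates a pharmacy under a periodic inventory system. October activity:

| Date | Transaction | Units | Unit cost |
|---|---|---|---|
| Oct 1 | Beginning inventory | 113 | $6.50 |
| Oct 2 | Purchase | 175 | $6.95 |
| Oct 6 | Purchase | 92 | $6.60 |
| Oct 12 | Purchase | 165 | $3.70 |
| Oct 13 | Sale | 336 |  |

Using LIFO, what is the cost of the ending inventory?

Ending inventory = $1,401.70

Oct 13, 336 sold [LIFO — newest first]: 165 @ $3.70 + 92 @ $6.60 + 79 @ $6.95 = $1,766.75
Ending inventory: 113 @ $6.50 + 96 @ $6.95 = $1,401.70
Check: goods available $3,168.45 = COGS $1,766.75 + ending $1,401.70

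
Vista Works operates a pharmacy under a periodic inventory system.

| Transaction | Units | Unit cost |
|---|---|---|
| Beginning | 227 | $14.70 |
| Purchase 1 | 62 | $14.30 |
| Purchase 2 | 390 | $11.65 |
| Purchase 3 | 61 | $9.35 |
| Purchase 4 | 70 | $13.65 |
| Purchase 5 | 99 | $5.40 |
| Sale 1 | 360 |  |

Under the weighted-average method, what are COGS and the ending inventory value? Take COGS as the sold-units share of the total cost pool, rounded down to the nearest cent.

COGS = $4,288.09; ending inventory = $6,539.36

Sale 1, sell 360: 360/909 × $10,827.45 → $4,288.09
Ending inventory (cost pool remaining) = $6,539.36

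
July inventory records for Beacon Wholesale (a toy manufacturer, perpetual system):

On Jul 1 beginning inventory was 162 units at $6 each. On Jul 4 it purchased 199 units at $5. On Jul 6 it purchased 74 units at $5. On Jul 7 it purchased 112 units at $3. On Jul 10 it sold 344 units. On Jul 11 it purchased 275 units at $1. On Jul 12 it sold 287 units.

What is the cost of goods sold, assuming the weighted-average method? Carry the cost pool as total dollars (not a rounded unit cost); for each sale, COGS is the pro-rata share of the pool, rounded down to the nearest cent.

COGS = $2,441.73

After Jul 1: 162 on hand, pool $972.00 (≈ $6.0000 each)
After Jul 4: 361 on hand, pool $1,967.00 (≈ $5.4488 each)
After Jul 6: 435 on hand, pool $2,337.00 (≈ $5.3724 each)
After Jul 7: 547 on hand, pool $2,673.00 (≈ $4.8867 each)
Jul 10, sell 344: 344/547 × $2,673.00 → $1,681.00
After Jul 11: 478 on hand, pool $1,267.00 (≈ $2.6506 each)
Jul 12, sell 287: 287/478 × $1,267.00 → $760.73
Total COGS = $1,681.00 + $760.73 = $2,441.73
Ending inventory (cost pool remaining) = $506.27
Check: goods available $2,948.00 = COGS $2,441.73 + ending $506.27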